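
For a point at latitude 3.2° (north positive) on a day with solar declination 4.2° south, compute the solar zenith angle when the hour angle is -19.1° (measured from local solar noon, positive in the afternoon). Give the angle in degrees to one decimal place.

cos θ_z = sin(3.2°) sin(-4.2°) + cos(3.2°) cos(-4.2°) cos(-19.10°) = -0.0041 + 0.9409 = 0.9368.
θ_z = arccos(0.9368) = 20.48°.

20.5°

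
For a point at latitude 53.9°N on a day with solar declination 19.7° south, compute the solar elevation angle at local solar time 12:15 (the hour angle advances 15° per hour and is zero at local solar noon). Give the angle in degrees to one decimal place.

16.3°

Hour angle H = 15° × (12.25 − 12) = 3.75°.
cos θ_z = sin(53.9°) sin(-19.7°) + cos(53.9°) cos(-19.7°) cos(3.75°) = -0.2724 + 0.5535 = 0.2811.
θ_z = arccos(0.2811) = 73.67°, so the elevation is 90° − 73.67° = 16.33°.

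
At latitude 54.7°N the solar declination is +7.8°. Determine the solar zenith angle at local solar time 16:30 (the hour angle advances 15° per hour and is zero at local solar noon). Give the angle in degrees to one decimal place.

70.7°

Hour angle H = 15° × (16.5 − 12) = 67.50°.
cos θ_z = sin(54.7°) sin(7.8°) + cos(54.7°) cos(7.8°) cos(67.50°) = 0.1108 + 0.2191 = 0.3299.
θ_z = arccos(0.3299) = 70.74°.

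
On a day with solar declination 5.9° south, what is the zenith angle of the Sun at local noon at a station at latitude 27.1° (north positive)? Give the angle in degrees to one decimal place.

At local solar noon the hour angle is zero, so the zenith angle is |φ − δ| = |27.1° − (-5.9°)| = 33.0°.

33.0°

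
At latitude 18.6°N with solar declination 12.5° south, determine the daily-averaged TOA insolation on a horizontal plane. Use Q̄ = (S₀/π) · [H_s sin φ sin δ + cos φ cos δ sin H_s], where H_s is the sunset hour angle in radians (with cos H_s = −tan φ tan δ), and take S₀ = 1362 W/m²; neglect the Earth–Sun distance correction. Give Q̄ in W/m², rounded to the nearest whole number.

355 W/m²

−tan φ tan δ = −(0.3365)(-0.2217) = 0.0746; H_s = arccos(0.0746) = 85.72°. In radians, H_s = 1.4961.
H_s sin φ sin δ = 1.4961 × 0.3190 × -0.2164 = -0.1033.
cos φ cos δ sin H_s = 0.9478 × 0.9763 × 0.9972 = 0.9227.
Q̄ = (1362/π) × (-0.1033 + 0.9227) = 433.54 × 0.8194 = 355.24 W/m².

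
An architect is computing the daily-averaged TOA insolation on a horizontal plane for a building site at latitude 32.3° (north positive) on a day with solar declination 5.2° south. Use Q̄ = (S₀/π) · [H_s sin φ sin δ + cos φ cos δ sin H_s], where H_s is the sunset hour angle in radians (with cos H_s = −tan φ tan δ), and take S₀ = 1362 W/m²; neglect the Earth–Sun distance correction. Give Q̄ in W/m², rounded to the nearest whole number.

The sunset hour angle satisfies cos H_s = −tan φ tan δ = 0.0575, giving H_s = 86.70°. In radians, H_s = 1.5132.
H_s sin φ sin δ = 1.5132 × 0.5344 × -0.0906 = -0.0733.
cos φ cos δ sin H_s = 0.8453 × 0.9959 × 0.9983 = 0.8404.
Q̄ = (1362/π) × (-0.0733 + 0.8404) = 433.54 × 0.7671 = 332.57 W/m².

333 W/m²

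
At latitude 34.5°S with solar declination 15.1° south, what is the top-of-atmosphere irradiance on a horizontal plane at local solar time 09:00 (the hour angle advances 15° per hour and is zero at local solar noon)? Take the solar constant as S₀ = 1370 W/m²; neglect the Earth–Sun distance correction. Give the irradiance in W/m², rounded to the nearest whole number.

973 W/m²

Hour angle H = 15° × (9 − 12) = -45.00°.
cos θ_z = sin φ sin δ + cos φ cos δ cos H = (-0.5664)(-0.2605) + (0.8241)(0.9655)(0.7071) = 0.7102.
Top-of-atmosphere irradiance = S₀ cos θ_z = 1370 × 0.7102 = 972.97 W/m².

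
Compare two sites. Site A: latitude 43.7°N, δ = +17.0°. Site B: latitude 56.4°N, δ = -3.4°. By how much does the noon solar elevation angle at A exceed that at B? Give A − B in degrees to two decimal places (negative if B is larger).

+33.10°

A: 90° − |43.7 − (17.0)| = 63.30°.
B: 90° − |56.4 − (-3.4)| = 30.20°.
A − B = 63.30 − 30.20 = 33.10°.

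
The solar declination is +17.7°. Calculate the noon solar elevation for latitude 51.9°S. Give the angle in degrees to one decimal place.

At local solar noon the hour angle is zero, so the elevation is 90° − |φ − δ| = 90° − |-51.9° − (17.7°)| = 90° − 69.6° = 20.4°.

20.4°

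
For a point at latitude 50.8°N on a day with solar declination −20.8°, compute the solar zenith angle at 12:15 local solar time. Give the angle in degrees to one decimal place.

Hour angle H = 15° × (12.25 − 12) = 3.75°.
With φ = 50.8°, δ = -20.8°, H = 3.75°: sin φ sin δ = -0.2752, cos φ cos δ cos H = 0.5896, so cos θ_z = 0.3144.
θ_z = arccos(0.3144) = 71.68°.

71.7°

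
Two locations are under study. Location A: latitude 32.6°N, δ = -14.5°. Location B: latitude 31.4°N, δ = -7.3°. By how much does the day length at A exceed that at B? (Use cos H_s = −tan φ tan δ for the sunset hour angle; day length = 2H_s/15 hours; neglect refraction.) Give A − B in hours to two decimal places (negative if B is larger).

A: H_s = arccos(−tan 32.6° · tan -14.5°) = 80.48°, so 2H_s/15 = 10.7307 h.
B: H_s = arccos(−tan 31.4° · tan -7.3°) = 85.52°, so 2H_s/15 = 11.4027 h.
A − B = 10.7307 − 11.4027 = -0.6720 h.

-0.67 h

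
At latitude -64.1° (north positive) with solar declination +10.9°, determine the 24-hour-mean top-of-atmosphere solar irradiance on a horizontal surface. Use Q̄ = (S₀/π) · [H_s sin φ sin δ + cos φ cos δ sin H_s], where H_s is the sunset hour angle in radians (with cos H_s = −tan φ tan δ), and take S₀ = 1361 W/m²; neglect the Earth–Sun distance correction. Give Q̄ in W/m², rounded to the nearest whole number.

85 W/m²

−tan φ tan δ = −(-2.0594)(0.1926) = 0.3966; H_s = arccos(0.3966) = 66.63°. In radians, H_s = 1.1629.
H_s sin φ sin δ = 1.1629 × -0.8996 × 0.1891 = -0.1978.
cos φ cos δ sin H_s = 0.4368 × 0.9820 × 0.9180 = 0.3938.
Q̄ = (1361/π) × (-0.1978 + 0.3938) = 433.22 × 0.1960 = 84.91 W/m².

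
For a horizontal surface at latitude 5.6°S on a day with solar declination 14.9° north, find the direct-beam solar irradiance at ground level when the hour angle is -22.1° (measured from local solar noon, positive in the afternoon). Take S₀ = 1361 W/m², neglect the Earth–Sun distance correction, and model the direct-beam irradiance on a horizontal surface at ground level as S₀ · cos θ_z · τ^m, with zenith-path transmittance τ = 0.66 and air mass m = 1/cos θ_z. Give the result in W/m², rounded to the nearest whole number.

cos θ_z = sin(-5.6°) sin(14.9°) + cos(-5.6°) cos(14.9°) cos(-22.10°) = -0.0251 + 0.8911 = 0.8660.
Air mass m = 1/cos θ_z = 1/0.8660 = 1.155; τ^m = 0.66^1.155 = 0.6188.
Surface direct beam = 1361 × 0.8660 × 0.6188 = 729.33 W/m².

729 W/m²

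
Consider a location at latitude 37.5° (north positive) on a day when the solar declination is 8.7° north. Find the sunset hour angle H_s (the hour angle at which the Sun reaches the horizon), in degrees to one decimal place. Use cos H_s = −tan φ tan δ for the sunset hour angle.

96.7°

cos H_s = −tan(37.5°) · tan(8.7°) = -0.1174, so H_s = arccos(-0.1174) = 96.74°.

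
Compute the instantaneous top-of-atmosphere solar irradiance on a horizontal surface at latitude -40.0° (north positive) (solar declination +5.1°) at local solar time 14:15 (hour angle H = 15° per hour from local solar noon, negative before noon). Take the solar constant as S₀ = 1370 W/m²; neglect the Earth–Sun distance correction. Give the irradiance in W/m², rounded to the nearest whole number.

Hour angle H = 15° × (14.25 − 12) = 33.75°.
With φ = -40.0°, δ = 5.1°, H = 33.75°: sin φ sin δ = -0.0571, cos φ cos δ cos H = 0.6344, so cos θ_z = 0.5773.
Top-of-atmosphere irradiance = S₀ cos θ_z = 1370 × 0.5773 = 790.90 W/m².

791 W/m²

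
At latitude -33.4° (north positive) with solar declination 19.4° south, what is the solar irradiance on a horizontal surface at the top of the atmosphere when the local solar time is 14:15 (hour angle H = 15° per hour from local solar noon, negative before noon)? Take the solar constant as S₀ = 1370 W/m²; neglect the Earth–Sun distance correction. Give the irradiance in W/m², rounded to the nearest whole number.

1147 W/m²

Hour angle H = 15° × (14.25 − 12) = 33.75°.
With φ = -33.4°, δ = -19.4°, H = 33.75°: sin φ sin δ = 0.1828, cos φ cos δ cos H = 0.6547, so cos θ_z = 0.8375.
Top-of-atmosphere irradiance = S₀ cos θ_z = 1370 × 0.8375 = 1147.38 W/m².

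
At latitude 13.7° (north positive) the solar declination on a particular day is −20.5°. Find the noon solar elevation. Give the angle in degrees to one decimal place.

55.8°

At local solar noon the hour angle is zero, so the elevation is 90° − |φ − δ| = 90° − |13.7° − (-20.5°)| = 90° − 34.2° = 55.8°.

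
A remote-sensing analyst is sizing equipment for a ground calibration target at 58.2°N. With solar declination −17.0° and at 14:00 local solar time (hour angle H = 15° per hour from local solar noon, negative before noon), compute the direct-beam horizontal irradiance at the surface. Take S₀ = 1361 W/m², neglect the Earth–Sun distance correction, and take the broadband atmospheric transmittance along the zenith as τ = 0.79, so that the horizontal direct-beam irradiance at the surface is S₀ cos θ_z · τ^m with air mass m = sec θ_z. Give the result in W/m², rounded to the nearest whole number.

73 W/m²

Hour angle H = 15° × (14 − 12) = 30.00°.
With φ = 58.2°, δ = -17.0°, H = 30.00°: sin φ sin δ = -0.2485, cos φ cos δ cos H = 0.4364, so cos θ_z = 0.1879.
Air mass m = 1/cos θ_z = 1/0.1879 = 5.322; τ^m = 0.79^5.322 = 0.2852.
Surface direct beam = 1361 × 0.1879 × 0.2852 = 72.93 W/m².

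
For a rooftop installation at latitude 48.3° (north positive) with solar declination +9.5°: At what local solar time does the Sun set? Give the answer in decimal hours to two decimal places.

18.72 h

−tan φ tan δ = −(1.1224)(0.1673) = -0.1878; H_s = arccos(-0.1878) = 100.82°.
Sunset is at 12 + H_s/15 = 12 + 6.721 = 18.721 h local solar time.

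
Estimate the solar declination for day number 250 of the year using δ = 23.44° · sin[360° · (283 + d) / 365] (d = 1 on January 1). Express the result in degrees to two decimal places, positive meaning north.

+5.79°

360 × (283 + 250) / 365 = 525.699°; sin(525.699°) = 0.2470.
δ = 23.44 × 0.2470 = 5.790° ≈ +5.79°.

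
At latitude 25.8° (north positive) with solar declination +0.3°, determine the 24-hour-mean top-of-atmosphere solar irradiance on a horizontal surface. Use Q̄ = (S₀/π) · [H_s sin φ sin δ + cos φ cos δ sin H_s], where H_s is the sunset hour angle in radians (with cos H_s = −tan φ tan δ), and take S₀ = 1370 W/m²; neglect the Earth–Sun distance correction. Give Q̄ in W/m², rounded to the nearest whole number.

394 W/m²

cos H_s = −tan(25.8°) · tan(0.3°) = -0.0025, so H_s = arccos(-0.0025) = 90.14°. In radians, H_s = 1.5732.
H_s sin φ sin δ = 1.5732 × 0.4352 × 0.0052 = 0.0036.
cos φ cos δ sin H_s = 0.9003 × 1.0000 × 1.0000 = 0.9003.
Q̄ = (1370/π) × (0.0036 + 0.9003) = 436.08 × 0.9039 = 394.17 W/m².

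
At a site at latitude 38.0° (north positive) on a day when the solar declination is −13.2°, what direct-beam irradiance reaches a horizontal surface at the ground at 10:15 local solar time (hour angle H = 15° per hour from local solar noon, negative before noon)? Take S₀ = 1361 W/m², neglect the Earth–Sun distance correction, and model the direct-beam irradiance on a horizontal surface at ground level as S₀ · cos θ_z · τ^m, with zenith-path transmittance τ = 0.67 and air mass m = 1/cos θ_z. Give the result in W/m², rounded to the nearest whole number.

Hour angle H = 15° × (10.25 − 12) = -26.25°.
cos θ_z = sin(38.0°) sin(-13.2°) + cos(38.0°) cos(-13.2°) cos(-26.25°) = -0.1406 + 0.6881 = 0.5475.
Air mass m = 1/cos θ_z = 1/0.5475 = 1.826; τ^m = 0.67^1.826 = 0.4813.
Surface direct beam = 1361 × 0.5475 × 0.4813 = 358.64 W/m².

359 W/m²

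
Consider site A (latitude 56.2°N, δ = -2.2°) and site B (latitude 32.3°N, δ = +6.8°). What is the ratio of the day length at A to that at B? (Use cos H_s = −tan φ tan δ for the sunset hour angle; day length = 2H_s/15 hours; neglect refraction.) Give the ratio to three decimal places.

0.919

A: H_s = arccos(−tan 56.2° · tan -2.2°) = 86.71°, so 2H_s/15 = 11.5613 h.
B: H_s = arccos(−tan 32.3° · tan 6.8°) = 94.32°, so 2H_s/15 = 12.5760 h.
Ratio A/B = 11.5613 / 12.5760 = 0.9193.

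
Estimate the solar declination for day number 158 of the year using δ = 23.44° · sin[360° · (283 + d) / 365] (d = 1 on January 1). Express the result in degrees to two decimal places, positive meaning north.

+22.64°

360 × (283 + 158) / 365 = 434.959°; sin(434.959°) = 0.9657.
δ = 23.44 × 0.9657 = 22.636° ≈ +22.64°.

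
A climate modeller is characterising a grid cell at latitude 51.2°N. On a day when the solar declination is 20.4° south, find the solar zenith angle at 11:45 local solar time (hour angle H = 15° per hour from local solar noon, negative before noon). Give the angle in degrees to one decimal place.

71.7°

Hour angle H = 15° × (11.75 − 12) = -3.75°.
cos θ_z = sin φ sin δ + cos φ cos δ cos H = (0.7793)(-0.3486) + (0.6266)(0.9373)(0.9979) = 0.3144.
θ_z = arccos(0.3144) = 71.68°.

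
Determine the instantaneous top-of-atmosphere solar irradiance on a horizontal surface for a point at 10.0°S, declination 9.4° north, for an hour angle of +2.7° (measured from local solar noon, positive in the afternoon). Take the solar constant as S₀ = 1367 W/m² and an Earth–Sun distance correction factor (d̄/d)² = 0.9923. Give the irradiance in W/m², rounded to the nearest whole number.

1278 W/m²

With φ = -10.0°, δ = 9.4°, H = 2.70°: sin φ sin δ = -0.0284, cos φ cos δ cos H = 0.9705, so cos θ_z = 0.9421.
Top-of-atmosphere irradiance = S₀ (d̄/d)² cos θ_z = 1367 × 0.9923 × 0.9421 = 1277.93 W/m².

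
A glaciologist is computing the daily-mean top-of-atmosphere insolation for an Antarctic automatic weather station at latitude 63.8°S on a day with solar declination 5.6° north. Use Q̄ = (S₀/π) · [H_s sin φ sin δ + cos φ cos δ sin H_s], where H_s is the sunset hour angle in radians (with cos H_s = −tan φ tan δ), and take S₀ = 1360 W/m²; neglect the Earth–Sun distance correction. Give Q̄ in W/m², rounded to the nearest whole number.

−tan φ tan δ = −(-2.0323)(0.0981) = 0.1994; H_s = arccos(0.1994) = 78.50°. In radians, H_s = 1.3701.
H_s sin φ sin δ = 1.3701 × -0.8973 × 0.0976 = -0.1200.
cos φ cos δ sin H_s = 0.4415 × 0.9952 × 0.9799 = 0.4305.
Q̄ = (1360/π) × (-0.1200 + 0.4305) = 432.90 × 0.3105 = 134.42 W/m².

134 W/m²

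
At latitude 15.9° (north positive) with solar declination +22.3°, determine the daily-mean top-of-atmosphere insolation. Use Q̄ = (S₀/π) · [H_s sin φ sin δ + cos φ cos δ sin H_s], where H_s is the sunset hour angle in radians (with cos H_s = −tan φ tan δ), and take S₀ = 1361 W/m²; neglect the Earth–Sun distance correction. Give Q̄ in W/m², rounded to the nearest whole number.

459 W/m²

The sunset hour angle satisfies cos H_s = −tan φ tan δ = -0.1168, giving H_s = 96.71°. In radians, H_s = 1.6879.
H_s sin φ sin δ = 1.6879 × 0.2740 × 0.3795 = 0.1755.
cos φ cos δ sin H_s = 0.9617 × 0.9252 × 0.9932 = 0.8837.
Q̄ = (1361/π) × (0.1755 + 0.8837) = 433.22 × 1.0592 = 458.87 W/m².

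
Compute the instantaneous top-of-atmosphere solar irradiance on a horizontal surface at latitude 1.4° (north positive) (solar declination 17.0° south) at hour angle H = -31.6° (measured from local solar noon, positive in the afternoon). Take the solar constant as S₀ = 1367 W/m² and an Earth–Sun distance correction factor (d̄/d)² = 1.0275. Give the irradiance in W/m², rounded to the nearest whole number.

1134 W/m²

With φ = 1.4°, δ = -17.0°, H = -31.60°: sin φ sin δ = -0.0071, cos φ cos δ cos H = 0.8143, so cos θ_z = 0.8072.
Top-of-atmosphere irradiance = S₀ (d̄/d)² cos θ_z = 1367 × 1.0275 × 0.8072 = 1133.79 W/m².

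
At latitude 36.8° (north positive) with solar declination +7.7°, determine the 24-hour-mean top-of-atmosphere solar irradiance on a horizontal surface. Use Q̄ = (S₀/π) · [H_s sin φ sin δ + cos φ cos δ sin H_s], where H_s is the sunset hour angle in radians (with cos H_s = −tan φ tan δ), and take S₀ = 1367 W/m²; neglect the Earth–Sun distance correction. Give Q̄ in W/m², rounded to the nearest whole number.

cos H_s = −tan(36.8°) · tan(7.7°) = -0.1011, so H_s = arccos(-0.1011) = 95.80°. In radians, H_s = 1.6720.
H_s sin φ sin δ = 1.6720 × 0.5990 × 0.1340 = 0.1342.
cos φ cos δ sin H_s = 0.8007 × 0.9910 × 0.9949 = 0.7894.
Q̄ = (1367/π) × (0.1342 + 0.7894) = 435.13 × 0.9236 = 401.89 W/m².

402 W/m²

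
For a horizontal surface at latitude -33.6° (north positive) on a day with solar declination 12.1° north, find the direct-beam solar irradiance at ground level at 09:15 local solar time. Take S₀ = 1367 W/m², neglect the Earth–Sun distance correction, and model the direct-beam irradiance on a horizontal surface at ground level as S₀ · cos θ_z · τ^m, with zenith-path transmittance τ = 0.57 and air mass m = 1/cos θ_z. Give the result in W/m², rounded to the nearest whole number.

219 W/m²

Hour angle H = 15° × (9.25 − 12) = -41.25°.
cos θ_z = sin(-33.6°) sin(12.1°) + cos(-33.6°) cos(12.1°) cos(-41.25°) = -0.1160 + 0.6123 = 0.4963.
Air mass m = 1/cos θ_z = 1/0.4963 = 2.015; τ^m = 0.57^2.015 = 0.3222.
Surface direct beam = 1367 × 0.4963 × 0.3222 = 218.59 W/m².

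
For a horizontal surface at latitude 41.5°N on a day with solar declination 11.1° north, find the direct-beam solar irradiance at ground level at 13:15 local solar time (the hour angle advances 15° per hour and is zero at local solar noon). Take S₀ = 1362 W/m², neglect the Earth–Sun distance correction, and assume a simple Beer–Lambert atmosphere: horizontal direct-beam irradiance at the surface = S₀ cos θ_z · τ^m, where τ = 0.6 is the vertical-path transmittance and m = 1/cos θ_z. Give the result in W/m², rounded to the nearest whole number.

603 W/m²

Hour angle H = 15° × (13.25 − 12) = 18.75°.
cos θ_z = sin(41.5°) sin(11.1°) + cos(41.5°) cos(11.1°) cos(18.75°) = 0.1276 + 0.6959 = 0.8235.
Air mass m = 1/cos θ_z = 1/0.8235 = 1.214; τ^m = 0.6^1.214 = 0.5379.
Surface direct beam = 1362 × 0.8235 × 0.5379 = 603.31 W/m².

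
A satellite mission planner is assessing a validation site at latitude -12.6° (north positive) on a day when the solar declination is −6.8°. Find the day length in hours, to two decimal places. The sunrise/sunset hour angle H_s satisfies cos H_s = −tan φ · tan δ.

cos H_s = −tan(-12.6°) · tan(-6.8°) = -0.0267, so H_s = arccos(-0.0267) = 91.53°.
Day length = 2 H_s / 15° h⁻¹ = 183.06° / 15 = 12.204 h.

12.20 hours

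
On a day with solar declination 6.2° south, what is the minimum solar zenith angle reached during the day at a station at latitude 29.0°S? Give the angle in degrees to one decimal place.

At local solar noon the hour angle is zero, so the zenith angle is |φ − δ| = |-29.0° − (-6.2°)| = 22.8°.

22.8°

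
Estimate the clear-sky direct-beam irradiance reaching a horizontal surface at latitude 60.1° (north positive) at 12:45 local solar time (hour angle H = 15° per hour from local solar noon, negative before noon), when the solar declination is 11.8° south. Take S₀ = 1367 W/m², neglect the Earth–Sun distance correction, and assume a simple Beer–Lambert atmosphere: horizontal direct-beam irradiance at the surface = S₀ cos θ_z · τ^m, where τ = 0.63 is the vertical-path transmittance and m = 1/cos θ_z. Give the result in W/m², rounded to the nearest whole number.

89 W/m²

Hour angle H = 15° × (12.75 − 12) = 11.25°.
cos θ_z = sin φ sin δ + cos φ cos δ cos H = (0.8669)(-0.2045) + (0.4985)(0.9789)(0.9808) = 0.3013.
Air mass m = 1/cos θ_z = 1/0.3013 = 3.319; τ^m = 0.63^3.319 = 0.2158.
Surface direct beam = 1367 × 0.3013 × 0.2158 = 88.88 W/m².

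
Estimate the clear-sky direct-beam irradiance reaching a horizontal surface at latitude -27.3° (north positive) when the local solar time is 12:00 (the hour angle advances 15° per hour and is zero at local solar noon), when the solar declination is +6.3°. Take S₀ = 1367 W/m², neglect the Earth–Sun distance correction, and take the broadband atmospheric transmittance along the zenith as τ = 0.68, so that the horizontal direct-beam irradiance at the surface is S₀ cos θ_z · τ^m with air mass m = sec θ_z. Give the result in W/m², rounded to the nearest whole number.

717 W/m²

Hour angle H = 15° × (12 − 12) = 0.00°.
cos θ_z = sin(-27.3°) sin(6.3°) + cos(-27.3°) cos(6.3°) cos(0.00°) = -0.0503 + 0.8833 = 0.8330.
Air mass m = 1/cos θ_z = 1/0.8330 = 1.200; τ^m = 0.68^1.200 = 0.6295.
Surface direct beam = 1367 × 0.8330 × 0.6295 = 716.82 W/m².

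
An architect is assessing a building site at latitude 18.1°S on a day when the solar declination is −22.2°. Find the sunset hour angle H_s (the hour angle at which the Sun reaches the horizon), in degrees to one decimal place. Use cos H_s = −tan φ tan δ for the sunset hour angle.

97.7°

−tan φ tan δ = −(-0.3269)(-0.4081) = -0.1334; H_s = arccos(-0.1334) = 97.67°.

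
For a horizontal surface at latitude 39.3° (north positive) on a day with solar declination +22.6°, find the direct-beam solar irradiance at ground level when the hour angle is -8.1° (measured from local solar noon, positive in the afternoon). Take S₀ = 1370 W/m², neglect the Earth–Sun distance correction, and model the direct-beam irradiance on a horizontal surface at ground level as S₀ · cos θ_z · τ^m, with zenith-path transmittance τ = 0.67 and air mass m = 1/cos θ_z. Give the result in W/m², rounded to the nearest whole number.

cos θ_z = sin φ sin δ + cos φ cos δ cos H = (0.6334)(0.3843) + (0.7738)(0.9232)(0.9900) = 0.9506.
Air mass m = 1/cos θ_z = 1/0.9506 = 1.052; τ^m = 0.67^1.052 = 0.6562.
Surface direct beam = 1370 × 0.9506 × 0.6562 = 854.58 W/m².

855 W/m²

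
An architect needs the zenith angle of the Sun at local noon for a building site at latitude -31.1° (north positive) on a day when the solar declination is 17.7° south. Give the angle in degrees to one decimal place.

13.4°

At local solar noon the hour angle is zero, so the zenith angle is |φ − δ| = |-31.1° − (-17.7°)| = 13.4°.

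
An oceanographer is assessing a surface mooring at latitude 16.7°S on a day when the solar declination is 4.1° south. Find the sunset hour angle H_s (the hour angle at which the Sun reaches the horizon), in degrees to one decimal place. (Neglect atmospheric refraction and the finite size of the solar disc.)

−tan φ tan δ = −(-0.3000)(-0.0717) = -0.0215; H_s = arccos(-0.0215) = 91.23°.

91.2°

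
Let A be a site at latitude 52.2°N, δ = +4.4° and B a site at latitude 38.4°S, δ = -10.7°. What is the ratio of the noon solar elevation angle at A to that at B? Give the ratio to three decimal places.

0.677

A: 90° − |52.2 − (4.4)| = 42.20°.
B: 90° − |-38.4 − (-10.7)| = 62.30°.
Ratio A/B = 42.2000 / 62.3000 = 0.6774.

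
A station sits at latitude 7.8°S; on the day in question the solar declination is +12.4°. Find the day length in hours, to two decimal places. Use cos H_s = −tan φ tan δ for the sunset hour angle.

11.77 hours

The sunset hour angle satisfies cos H_s = −tan φ tan δ = 0.0301, giving H_s = 88.28°.
Day length = 2 H_s / 15° h⁻¹ = 176.56° / 15 = 11.771 h.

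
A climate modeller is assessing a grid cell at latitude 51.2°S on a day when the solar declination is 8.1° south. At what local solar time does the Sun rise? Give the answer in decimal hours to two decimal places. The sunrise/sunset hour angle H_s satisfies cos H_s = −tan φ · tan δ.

5.32 h

cos H_s = −tan(-51.2°) · tan(-8.1°) = -0.1770, so H_s = arccos(-0.1770) = 100.20°.
Sunrise is at 12 − H_s/15 = 12 − 6.680 = 5.320 h local solar time.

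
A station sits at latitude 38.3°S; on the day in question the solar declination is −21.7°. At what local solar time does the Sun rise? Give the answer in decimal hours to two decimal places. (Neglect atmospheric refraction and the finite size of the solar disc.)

−tan φ tan δ = −(-0.7898)(-0.3979) = -0.3143; H_s = arccos(-0.3143) = 108.32°.
Sunrise is at 12 − H_s/15 = 12 − 7.221 = 4.779 h local solar time.

4.78 h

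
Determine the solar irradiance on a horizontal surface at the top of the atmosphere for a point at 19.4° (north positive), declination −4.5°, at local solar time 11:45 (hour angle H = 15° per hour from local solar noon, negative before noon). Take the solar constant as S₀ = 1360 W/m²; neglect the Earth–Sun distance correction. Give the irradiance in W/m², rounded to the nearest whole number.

Hour angle H = 15° × (11.75 − 12) = -3.75°.
cos θ_z = sin φ sin δ + cos φ cos δ cos H = (0.3322)(-0.0785) + (0.9432)(0.9969)(0.9979) = 0.9122.
Top-of-atmosphere irradiance = S₀ cos θ_z = 1360 × 0.9122 = 1240.59 W/m².

1241 W/m²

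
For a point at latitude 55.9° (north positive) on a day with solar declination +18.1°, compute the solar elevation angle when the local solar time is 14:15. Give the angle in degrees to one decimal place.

Hour angle H = 15° × (14.25 − 12) = 33.75°.
cos θ_z = sin φ sin δ + cos φ cos δ cos H = (0.8281)(0.3107) + (0.5606)(0.9505)(0.8315) = 0.7004.
θ_z = arccos(0.7004) = 45.54°, so the elevation is 90° − 45.54° = 44.46°.

44.5°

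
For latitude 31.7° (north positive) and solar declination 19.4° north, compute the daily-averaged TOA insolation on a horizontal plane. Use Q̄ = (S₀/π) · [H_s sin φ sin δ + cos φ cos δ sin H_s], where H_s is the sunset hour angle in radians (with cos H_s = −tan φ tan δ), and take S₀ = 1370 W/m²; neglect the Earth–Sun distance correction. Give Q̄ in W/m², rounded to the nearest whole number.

The sunset hour angle satisfies cos H_s = −tan φ tan δ = -0.2175, giving H_s = 102.56°. In radians, H_s = 1.7900.
H_s sin φ sin δ = 1.7900 × 0.5255 × 0.3322 = 0.3125.
cos φ cos δ sin H_s = 0.8508 × 0.9432 × 0.9761 = 0.7833.
Q̄ = (1370/π) × (0.3125 + 0.7833) = 436.08 × 1.0958 = 477.86 W/m².

478 W/m²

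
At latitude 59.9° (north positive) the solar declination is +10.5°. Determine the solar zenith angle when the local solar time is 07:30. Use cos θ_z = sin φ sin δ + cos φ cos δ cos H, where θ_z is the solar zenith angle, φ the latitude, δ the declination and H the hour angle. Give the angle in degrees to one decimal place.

69.7°

Hour angle H = 15° × (7.5 − 12) = -67.50°.
cos θ_z = sin(59.9°) sin(10.5°) + cos(59.9°) cos(10.5°) cos(-67.50°) = 0.1577 + 0.1887 = 0.3464.
θ_z = arccos(0.3464) = 69.73°.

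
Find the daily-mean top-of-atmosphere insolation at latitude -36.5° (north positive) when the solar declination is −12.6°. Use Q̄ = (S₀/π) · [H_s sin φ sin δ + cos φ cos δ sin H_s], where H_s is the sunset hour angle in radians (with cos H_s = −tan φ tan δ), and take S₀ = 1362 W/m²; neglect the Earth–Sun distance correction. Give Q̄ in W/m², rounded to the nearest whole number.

433 W/m²

cos H_s = −tan(-36.5°) · tan(-12.6°) = -0.1654, so H_s = arccos(-0.1654) = 99.52°. In radians, H_s = 1.7370.
H_s sin φ sin δ = 1.7370 × -0.5948 × -0.2181 = 0.2253.
cos φ cos δ sin H_s = 0.8039 × 0.9759 × 0.9862 = 0.7737.
Q̄ = (1362/π) × (0.2253 + 0.7737) = 433.54 × 0.9990 = 433.11 W/m².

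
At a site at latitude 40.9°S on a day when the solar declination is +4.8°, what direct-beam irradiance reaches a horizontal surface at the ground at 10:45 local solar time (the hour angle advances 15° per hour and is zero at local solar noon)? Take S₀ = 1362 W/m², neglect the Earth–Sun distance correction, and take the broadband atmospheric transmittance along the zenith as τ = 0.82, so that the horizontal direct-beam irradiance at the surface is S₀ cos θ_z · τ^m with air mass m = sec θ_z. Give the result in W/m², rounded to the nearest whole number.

663 W/m²

Hour angle H = 15° × (10.75 − 12) = -18.75°.
cos θ_z = sin φ sin δ + cos φ cos δ cos H = (-0.6547)(0.0837) + (0.7559)(0.9965)(0.9469) = 0.6585.
Air mass m = 1/cos θ_z = 1/0.6585 = 1.519; τ^m = 0.82^1.519 = 0.7397.
Surface direct beam = 1362 × 0.6585 × 0.7397 = 663.42 W/m².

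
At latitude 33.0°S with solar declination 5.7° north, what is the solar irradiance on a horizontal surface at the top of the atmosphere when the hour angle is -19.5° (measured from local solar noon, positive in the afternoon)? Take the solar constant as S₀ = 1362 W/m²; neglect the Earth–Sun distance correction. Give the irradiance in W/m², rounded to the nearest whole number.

cos θ_z = sin(-33.0°) sin(5.7°) + cos(-33.0°) cos(5.7°) cos(-19.50°) = -0.0541 + 0.7867 = 0.7326.
Top-of-atmosphere irradiance = S₀ cos θ_z = 1362 × 0.7326 = 997.80 W/m².

998 W/m²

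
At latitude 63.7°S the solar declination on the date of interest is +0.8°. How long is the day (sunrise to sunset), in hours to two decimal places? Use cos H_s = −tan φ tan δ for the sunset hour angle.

cos H_s = −tan(-63.7°) · tan(0.8°) = 0.0283, so H_s = arccos(0.0283) = 88.38°.
Day length = 2 H_s / 15° h⁻¹ = 176.76° / 15 = 11.784 h.

11.78 hours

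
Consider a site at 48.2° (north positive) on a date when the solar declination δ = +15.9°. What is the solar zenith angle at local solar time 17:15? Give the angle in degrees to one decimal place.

70.8°

Hour angle H = 15° × (17.25 − 12) = 78.75°.
cos θ_z = sin φ sin δ + cos φ cos δ cos H = (0.7455)(0.2740) + (0.6665)(0.9617)(0.1951) = 0.3293.
θ_z = arccos(0.3293) = 70.77°.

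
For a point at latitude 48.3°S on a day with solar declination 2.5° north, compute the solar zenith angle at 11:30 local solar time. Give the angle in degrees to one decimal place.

51.2°

Hour angle H = 15° × (11.5 − 12) = -7.50°.
cos θ_z = sin(-48.3°) sin(2.5°) + cos(-48.3°) cos(2.5°) cos(-7.50°) = -0.0326 + 0.6589 = 0.6263.
θ_z = arccos(0.6263) = 51.22°.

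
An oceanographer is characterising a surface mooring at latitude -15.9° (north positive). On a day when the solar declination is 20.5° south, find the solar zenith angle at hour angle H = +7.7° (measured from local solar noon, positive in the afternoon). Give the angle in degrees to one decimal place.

cos θ_z = sin φ sin δ + cos φ cos δ cos H = (-0.2740)(-0.3502) + (0.9617)(0.9367)(0.9910) = 0.9887.
θ_z = arccos(0.9887) = 8.62°.

8.6°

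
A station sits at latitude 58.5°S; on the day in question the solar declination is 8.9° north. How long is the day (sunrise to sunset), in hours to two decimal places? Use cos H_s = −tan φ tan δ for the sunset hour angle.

The sunset hour angle satisfies cos H_s = −tan φ tan δ = 0.2555, giving H_s = 75.20°.
Day length = 2 H_s / 15° h⁻¹ = 150.40° / 15 = 10.027 h.

10.03 hours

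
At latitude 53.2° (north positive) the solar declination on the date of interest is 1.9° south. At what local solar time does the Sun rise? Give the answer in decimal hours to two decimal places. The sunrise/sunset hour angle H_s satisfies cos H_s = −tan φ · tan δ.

6.17 h

cos H_s = −tan(53.2°) · tan(-1.9°) = 0.0443, so H_s = arccos(0.0443) = 87.46°.
Sunrise is at 12 − H_s/15 = 12 − 5.831 = 6.169 h local solar time.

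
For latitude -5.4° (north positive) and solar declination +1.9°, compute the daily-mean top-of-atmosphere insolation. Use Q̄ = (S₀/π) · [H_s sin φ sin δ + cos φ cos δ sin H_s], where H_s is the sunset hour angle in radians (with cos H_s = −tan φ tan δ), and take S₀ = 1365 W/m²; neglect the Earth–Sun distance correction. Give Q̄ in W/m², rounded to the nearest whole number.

430 W/m²

−tan φ tan δ = −(-0.0945)(0.0332) = 0.0031; H_s = arccos(0.0031) = 89.82°. In radians, H_s = 1.5677.
H_s sin φ sin δ = 1.5677 × -0.0941 × 0.0332 = -0.0049.
cos φ cos δ sin H_s = 0.9956 × 0.9995 × 1.0000 = 0.9951.
Q̄ = (1365/π) × (-0.0049 + 0.9951) = 434.49 × 0.9902 = 430.23 W/m².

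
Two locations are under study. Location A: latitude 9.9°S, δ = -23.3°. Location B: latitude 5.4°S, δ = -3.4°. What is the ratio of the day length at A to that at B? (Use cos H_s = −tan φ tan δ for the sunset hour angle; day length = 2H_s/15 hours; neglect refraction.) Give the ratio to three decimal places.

A: H_s = arccos(−tan -9.9° · tan -23.3°) = 94.31°, so 2H_s/15 = 12.5747 h.
B: H_s = arccos(−tan -5.4° · tan -3.4°) = 90.32°, so 2H_s/15 = 12.0427 h.
Ratio A/B = 12.5747 / 12.0427 = 1.0442.

1.044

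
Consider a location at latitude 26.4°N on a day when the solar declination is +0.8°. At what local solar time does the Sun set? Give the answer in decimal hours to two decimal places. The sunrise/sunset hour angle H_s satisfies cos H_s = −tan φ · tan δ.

18.03 h

The sunset hour angle satisfies cos H_s = −tan φ tan δ = -0.0069, giving H_s = 90.40°.
Sunset is at 12 + H_s/15 = 12 + 6.027 = 18.027 h local solar time.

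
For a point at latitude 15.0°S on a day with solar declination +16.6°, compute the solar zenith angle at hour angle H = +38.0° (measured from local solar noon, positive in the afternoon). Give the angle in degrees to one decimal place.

49.0°

cos θ_z = sin(-15.0°) sin(16.6°) + cos(-15.0°) cos(16.6°) cos(38.00°) = -0.0739 + 0.7294 = 0.6555.
θ_z = arccos(0.6555) = 49.04°.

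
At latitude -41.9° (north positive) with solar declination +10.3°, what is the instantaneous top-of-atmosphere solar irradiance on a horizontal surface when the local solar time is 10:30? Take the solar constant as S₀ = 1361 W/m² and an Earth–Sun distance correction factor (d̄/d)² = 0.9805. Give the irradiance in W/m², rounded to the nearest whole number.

744 W/m²

Hour angle H = 15° × (10.5 − 12) = -22.50°.
cos θ_z = sin φ sin δ + cos φ cos δ cos H = (-0.6678)(0.1788) + (0.7443)(0.9839)(0.9239) = 0.5572.
Top-of-atmosphere irradiance = S₀ (d̄/d)² cos θ_z = 1361 × 0.9805 × 0.5572 = 743.56 W/m².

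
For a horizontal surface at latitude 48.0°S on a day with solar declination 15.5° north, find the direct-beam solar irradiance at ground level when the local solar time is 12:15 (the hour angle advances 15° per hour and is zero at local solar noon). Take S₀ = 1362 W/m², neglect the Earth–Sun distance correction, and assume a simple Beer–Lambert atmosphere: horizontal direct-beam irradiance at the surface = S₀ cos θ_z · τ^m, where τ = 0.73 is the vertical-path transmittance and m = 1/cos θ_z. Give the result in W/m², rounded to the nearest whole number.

Hour angle H = 15° × (12.25 − 12) = 3.75°.
cos θ_z = sin(-48.0°) sin(15.5°) + cos(-48.0°) cos(15.5°) cos(3.75°) = -0.1986 + 0.6434 = 0.4448.
Air mass m = 1/cos θ_z = 1/0.4448 = 2.248; τ^m = 0.73^2.248 = 0.4929.
Surface direct beam = 1362 × 0.4448 × 0.4929 = 298.61 W/m².

299 W/m²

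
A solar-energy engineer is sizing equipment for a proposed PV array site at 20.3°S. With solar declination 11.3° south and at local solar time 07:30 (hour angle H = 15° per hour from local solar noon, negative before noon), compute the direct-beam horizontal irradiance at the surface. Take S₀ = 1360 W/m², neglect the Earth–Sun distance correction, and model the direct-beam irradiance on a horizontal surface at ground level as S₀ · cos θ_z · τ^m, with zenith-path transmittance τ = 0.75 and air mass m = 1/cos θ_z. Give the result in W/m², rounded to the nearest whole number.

288 W/m²

Hour angle H = 15° × (7.5 − 12) = -67.50°.
With φ = -20.3°, δ = -11.3°, H = -67.50°: sin φ sin δ = 0.0680, cos φ cos δ cos H = 0.3520, so cos θ_z = 0.4200.
Air mass m = 1/cos θ_z = 1/0.4200 = 2.381; τ^m = 0.75^2.381 = 0.5041.
Surface direct beam = 1360 × 0.4200 × 0.5041 = 287.94 W/m².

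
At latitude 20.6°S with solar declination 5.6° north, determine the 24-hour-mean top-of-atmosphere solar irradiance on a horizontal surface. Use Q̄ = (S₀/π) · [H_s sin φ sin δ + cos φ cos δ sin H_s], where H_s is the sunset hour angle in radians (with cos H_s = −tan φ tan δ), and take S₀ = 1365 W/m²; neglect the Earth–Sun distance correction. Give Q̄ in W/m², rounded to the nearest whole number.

−tan φ tan δ = −(-0.3759)(0.0981) = 0.0369; H_s = arccos(0.0369) = 87.89°. In radians, H_s = 1.5340.
H_s sin φ sin δ = 1.5340 × -0.3518 × 0.0976 = -0.0527.
cos φ cos δ sin H_s = 0.9361 × 0.9952 × 0.9993 = 0.9310.
Q̄ = (1365/π) × (-0.0527 + 0.9310) = 434.49 × 0.8783 = 381.61 W/m².

382 W/m²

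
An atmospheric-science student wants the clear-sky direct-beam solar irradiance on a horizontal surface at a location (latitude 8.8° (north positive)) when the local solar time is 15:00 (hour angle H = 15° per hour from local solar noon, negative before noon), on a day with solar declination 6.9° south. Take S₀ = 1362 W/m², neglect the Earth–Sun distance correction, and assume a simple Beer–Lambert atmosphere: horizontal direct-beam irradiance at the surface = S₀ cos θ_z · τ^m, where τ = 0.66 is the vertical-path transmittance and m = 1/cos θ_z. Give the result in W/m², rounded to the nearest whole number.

Hour angle H = 15° × (15 − 12) = 45.00°.
cos θ_z = sin(8.8°) sin(-6.9°) + cos(8.8°) cos(-6.9°) cos(45.00°) = -0.0184 + 0.6937 = 0.6753.
Air mass m = 1/cos θ_z = 1/0.6753 = 1.481; τ^m = 0.66^1.481 = 0.5404.
Surface direct beam = 1362 × 0.6753 × 0.5404 = 497.04 W/m².

497 W/m²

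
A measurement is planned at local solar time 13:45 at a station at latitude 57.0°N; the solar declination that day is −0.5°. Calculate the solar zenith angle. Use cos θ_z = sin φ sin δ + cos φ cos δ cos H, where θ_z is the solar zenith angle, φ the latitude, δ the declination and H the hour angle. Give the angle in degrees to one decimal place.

Hour angle H = 15° × (13.75 − 12) = 26.25°.
cos θ_z = sin φ sin δ + cos φ cos δ cos H = (0.8387)(-0.0087) + (0.5446)(1.0000)(0.8969) = 0.4812.
θ_z = arccos(0.4812) = 61.24°.

61.2°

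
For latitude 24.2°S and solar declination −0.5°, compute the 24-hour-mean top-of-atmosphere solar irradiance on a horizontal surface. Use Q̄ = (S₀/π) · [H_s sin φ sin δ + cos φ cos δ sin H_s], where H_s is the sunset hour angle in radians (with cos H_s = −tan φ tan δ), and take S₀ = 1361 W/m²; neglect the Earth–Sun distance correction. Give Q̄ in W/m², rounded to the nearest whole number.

398 W/m²

cos H_s = −tan(-24.2°) · tan(-0.5°) = -0.0039, so H_s = arccos(-0.0039) = 90.22°. In radians, H_s = 1.5746.
H_s sin φ sin δ = 1.5746 × -0.4099 × -0.0087 = 0.0056.
cos φ cos δ sin H_s = 0.9121 × 1.0000 × 1.0000 = 0.9121.
Q̄ = (1361/π) × (0.0056 + 0.9121) = 433.22 × 0.9177 = 397.57 W/m².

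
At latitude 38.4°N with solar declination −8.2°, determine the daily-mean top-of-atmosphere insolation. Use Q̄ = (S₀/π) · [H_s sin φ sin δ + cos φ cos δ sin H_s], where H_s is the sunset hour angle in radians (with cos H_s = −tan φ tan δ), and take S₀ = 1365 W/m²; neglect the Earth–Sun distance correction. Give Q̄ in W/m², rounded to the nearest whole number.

279 W/m²

−tan φ tan δ = −(0.7926)(-0.1441) = 0.1142; H_s = arccos(0.1142) = 83.44°. In radians, H_s = 1.4563.
H_s sin φ sin δ = 1.4563 × 0.6211 × -0.1426 = -0.1290.
cos φ cos δ sin H_s = 0.7837 × 0.9898 × 0.9935 = 0.7707.
Q̄ = (1365/π) × (-0.1290 + 0.7707) = 434.49 × 0.6417 = 278.81 W/m².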